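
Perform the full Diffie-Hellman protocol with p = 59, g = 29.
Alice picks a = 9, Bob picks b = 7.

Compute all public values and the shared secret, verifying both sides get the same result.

Step 1: A = g^a mod p = 29^9 mod 59 = 28.
Step 2: B = g^b mod p = 29^7 mod 59 = 53.
Step 3: Alice computes s = B^a mod p = 53^9 mod 59 = 35.
Step 4: Bob computes s = A^b mod p = 28^7 mod 59 = 35.
Both sides agree: shared secret = 35.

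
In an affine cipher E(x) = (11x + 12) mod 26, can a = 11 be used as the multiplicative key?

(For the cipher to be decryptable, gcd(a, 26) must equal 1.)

Step 1: Compute gcd(11, 26).
Step 2: gcd(11, 26) = 1.
Since gcd = 1, 11 is coprime with 26, so it is a valid key.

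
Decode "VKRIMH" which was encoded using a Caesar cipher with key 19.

Step 1: Reverse the shift by subtracting 19 from each letter position.
  V (position 21) -> position (21-19) mod 26 = 2 -> C
  K (position 10) -> position (10-19) mod 26 = 17 -> R
  R (position 17) -> position (17-19) mod 26 = 24 -> Y
  I (position 8) -> position (8-19) mod 26 = 15 -> P
  M (position 12) -> position (12-19) mod 26 = 19 -> T
  H (position 7) -> position (7-19) mod 26 = 14 -> O
Decrypted message: CRYPTO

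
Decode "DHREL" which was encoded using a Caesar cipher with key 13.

Step 1: Reverse the shift by subtracting 13 from each letter position.
  D (position 3) -> position (3-13) mod 26 = 16 -> Q
  H (position 7) -> position (7-13) mod 26 = 20 -> U
  R (position 17) -> position (17-13) mod 26 = 4 -> E
  E (position 4) -> position (4-13) mod 26 = 17 -> R
  L (position 11) -> position (11-13) mod 26 = 24 -> Y
Decrypted message: QUERY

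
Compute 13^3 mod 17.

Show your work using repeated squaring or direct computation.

Step 1: Compute 13^3 mod 17 step by step, reducing modulo 17 at each step.
  13^1 mod 17 = 13
  13^2 mod 17 = (13 * 13) mod 17 = 16
  13^3 mod 17 = (16 * 13) mod 17 = 4
Step 2: Result = 4.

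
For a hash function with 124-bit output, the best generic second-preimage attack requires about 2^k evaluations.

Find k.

Step 1: The hash has a 124-bit output.
Step 2: Second-preimage resistance means: given a specific input x, it should be infeasible to find a different y with h(y) = h(x).
With a 124-bit output, a generic search for a second preimage costs about 2^124 evaluations (each trial matches the fixed target with probability 2^-124).
Step 3: Security level = 124 bits.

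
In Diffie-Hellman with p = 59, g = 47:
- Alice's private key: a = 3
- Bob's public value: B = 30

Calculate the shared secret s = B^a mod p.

Step 1: s = B^a mod p = 30^3 mod 59.
  30^1 mod 59 = 30
  30^2 mod 59 = (30 * 30) mod 59 = 15
  30^3 mod 59 = (15 * 30) mod 59 = 37
Result: shared secret = 37.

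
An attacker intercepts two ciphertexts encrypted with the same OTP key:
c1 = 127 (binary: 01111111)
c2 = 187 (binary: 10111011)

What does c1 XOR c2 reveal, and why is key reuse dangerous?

Step 1: c1 XOR c2 = (m1 XOR k) XOR (m2 XOR k).
Step 2: By XOR associativity/commutativity: = m1 XOR m2 XOR k XOR k = m1 XOR m2.
Step 3: 01111111 XOR 10111011 = 11000100 = 196.
Step 4: The key cancels out! An attacker learns m1 XOR m2 = 196, revealing the relationship between plaintexts.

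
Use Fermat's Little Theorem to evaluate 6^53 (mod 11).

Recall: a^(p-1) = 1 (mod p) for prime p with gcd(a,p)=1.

Step 1: Since 11 is prime, by Fermat's Little Theorem: 6^10 = 1 (mod 11).
Step 2: Reduce exponent: 53 mod 10 = 3.
Step 3: So 6^53 = 6^3 (mod 11).
Step 4: 6^3 mod 11 = 7.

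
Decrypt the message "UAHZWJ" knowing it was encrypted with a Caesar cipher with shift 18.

Step 1: Reverse the shift by subtracting 18 from each letter position.
  U (position 20) -> position (20-18) mod 26 = 2 -> C
  A (position 0) -> position (0-18) mod 26 = 8 -> I
  H (position 7) -> position (7-18) mod 26 = 15 -> P
  Z (position 25) -> position (25-18) mod 26 = 7 -> H
  W (position 22) -> position (22-18) mod 26 = 4 -> E
  J (position 9) -> position (9-18) mod 26 = 17 -> R
Decrypted message: CIPHER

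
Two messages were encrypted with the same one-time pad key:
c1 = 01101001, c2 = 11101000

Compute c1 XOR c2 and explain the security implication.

Step 1: c1 XOR c2 = (m1 XOR k) XOR (m2 XOR k).
Step 2: By XOR associativity/commutativity: = m1 XOR m2 XOR k XOR k = m1 XOR m2.
Step 3: 01101001 XOR 11101000 = 10000001 = 129.
Step 4: The key cancels out! An attacker learns m1 XOR m2 = 129, revealing the relationship between plaintexts.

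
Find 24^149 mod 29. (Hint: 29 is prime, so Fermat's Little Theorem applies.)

Step 1: Since 29 is prime, by Fermat's Little Theorem: 24^28 = 1 (mod 29).
Step 2: Reduce exponent: 149 mod 28 = 9.
Step 3: So 24^149 = 24^9 (mod 29).
Step 4: 24^9 mod 29 = 25.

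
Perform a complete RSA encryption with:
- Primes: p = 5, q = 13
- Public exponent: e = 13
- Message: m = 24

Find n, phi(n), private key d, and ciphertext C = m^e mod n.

Step 1: n = 5 * 13 = 65.
Step 2: phi(n) = (5-1)(13-1) = 4 * 12 = 48.
Step 3: Find d = 13^(-1) mod 48 = 37.
  Verify: 13 * 37 = 481 = 1 (mod 48).
Step 4: C = 24^13 mod 65 = 24.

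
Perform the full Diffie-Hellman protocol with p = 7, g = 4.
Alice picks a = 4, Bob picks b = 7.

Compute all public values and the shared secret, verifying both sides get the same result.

Step 1: A = g^a mod p = 4^4 mod 7 = 4.
Step 2: B = g^b mod p = 4^7 mod 7 = 4.
Step 3: Alice computes s = B^a mod p = 4^4 mod 7 = 4.
Step 4: Bob computes s = A^b mod p = 4^7 mod 7 = 4.
Both sides agree: shared secret = 4.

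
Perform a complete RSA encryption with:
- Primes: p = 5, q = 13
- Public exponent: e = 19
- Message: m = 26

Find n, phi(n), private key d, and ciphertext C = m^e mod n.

Step 1: n = 5 * 13 = 65.
Step 2: phi(n) = (5-1)(13-1) = 4 * 12 = 48.
Step 3: Find d = 19^(-1) mod 48 = 43.
  Verify: 19 * 43 = 817 = 1 (mod 48).
Step 4: C = 26^19 mod 65 = 26.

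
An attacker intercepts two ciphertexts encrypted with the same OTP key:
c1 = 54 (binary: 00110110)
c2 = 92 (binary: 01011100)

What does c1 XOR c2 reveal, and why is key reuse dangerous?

Step 1: c1 XOR c2 = (m1 XOR k) XOR (m2 XOR k).
Step 2: By XOR associativity/commutativity: = m1 XOR m2 XOR k XOR k = m1 XOR m2.
Step 3: 00110110 XOR 01011100 = 01101010 = 106.
Step 4: The key cancels out! An attacker learns m1 XOR m2 = 106, revealing the relationship between plaintexts.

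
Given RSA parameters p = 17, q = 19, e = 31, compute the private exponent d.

Step 1: n = 17 * 19 = 323.
Step 2: phi(n) = 16 * 18 = 288.
Step 3: Find d such that 31 * d = 1 (mod 288).
Step 4: d = 31^(-1) mod 288 = 223.
Verification: 31 * 223 = 6913 = 24 * 288 + 1.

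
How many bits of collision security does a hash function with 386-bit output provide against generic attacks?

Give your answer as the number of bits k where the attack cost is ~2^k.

Step 1: The hash has a 386-bit output.
Step 2: Collision resistance means it should be infeasible to find any x != y with h(x) = h(y).
By the birthday bound, a generic collision search succeeds after about sqrt(2^386) = 2^(386/2) = 2^193 evaluations.
Step 3: Security level = 193 bits.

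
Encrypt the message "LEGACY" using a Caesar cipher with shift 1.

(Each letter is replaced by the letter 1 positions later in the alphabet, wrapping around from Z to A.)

Step 1: For each letter, shift forward by 1 positions (mod 26).
  L (position 11) -> position (11+1) mod 26 = 12 -> M
  E (position 4) -> position (4+1) mod 26 = 5 -> F
  G (position 6) -> position (6+1) mod 26 = 7 -> H
  A (position 0) -> position (0+1) mod 26 = 1 -> B
  C (position 2) -> position (2+1) mod 26 = 3 -> D
  Y (position 24) -> position (24+1) mod 26 = 25 -> Z
Result: MFHBDZ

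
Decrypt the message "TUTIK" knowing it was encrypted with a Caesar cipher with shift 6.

Step 1: Reverse the shift by subtracting 6 from each letter position.
  T (position 19) -> position (19-6) mod 26 = 13 -> N
  U (position 20) -> position (20-6) mod 26 = 14 -> O
  T (position 19) -> position (19-6) mod 26 = 13 -> N
  I (position 8) -> position (8-6) mod 26 = 2 -> C
  K (position 10) -> position (10-6) mod 26 = 4 -> E
Decrypted message: NONCE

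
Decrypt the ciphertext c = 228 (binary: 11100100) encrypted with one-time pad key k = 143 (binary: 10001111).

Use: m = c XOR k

Step 1: XOR ciphertext with key:
  Ciphertext: 11100100
  Key:        10001111
  XOR:        01101011
Step 2: Plaintext = 01101011 = 107 in decimal.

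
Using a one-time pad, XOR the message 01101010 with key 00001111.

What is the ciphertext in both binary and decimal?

Step 1: Write out the XOR operation bit by bit:
  Message: 01101010
  Key:     00001111
  XOR:     01100101
Step 2: Convert to decimal: 01100101 = 101.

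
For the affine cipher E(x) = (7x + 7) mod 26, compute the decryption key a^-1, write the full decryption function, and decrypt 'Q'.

Step 1: Find a^-1, the modular inverse of 7 mod 26.
Step 2: We need 7 * a^-1 = 1 (mod 26).
Step 3: 7 * 15 = 105 = 4 * 26 + 1, so a^-1 = 15.
Step 4: D(y) = 15(y - 7) mod 26.
Step 5: Apply to 'Q' (y = 16): D(16) = 15 * (16 - 7) mod 26 = 15 * 9 mod 26 = 5 -> 'F'.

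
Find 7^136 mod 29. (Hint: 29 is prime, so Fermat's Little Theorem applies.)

Step 1: Since 29 is prime, by Fermat's Little Theorem: 7^28 = 1 (mod 29).
Step 2: Reduce exponent: 136 mod 28 = 24.
Step 3: So 7^136 = 7^24 (mod 29).
Step 4: 7^24 mod 29 = 24.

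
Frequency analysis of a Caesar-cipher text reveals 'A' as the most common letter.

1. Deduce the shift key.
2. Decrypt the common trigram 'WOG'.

Step 1: In English, 'E' is the most frequent letter (12.7%).
Step 2: The most frequent ciphertext letter is 'A' (position 0).
Step 3: Shift = (0 - 4) mod 26 = 22.
Step 4: Decrypt 'WOG' by shifting back 22:
  W -> A
  O -> S
  G -> K
Step 5: 'WOG' decrypts to 'ASK'.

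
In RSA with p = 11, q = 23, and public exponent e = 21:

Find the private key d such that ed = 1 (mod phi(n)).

Step 1: n = 11 * 23 = 253.
Step 2: phi(n) = 10 * 22 = 220.
Step 3: Find d such that 21 * d = 1 (mod 220).
Step 4: d = 21^(-1) mod 220 = 21.
Verification: 21 * 21 = 441 = 2 * 220 + 1.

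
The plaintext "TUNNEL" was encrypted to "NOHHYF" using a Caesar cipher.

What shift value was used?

Step 1: Compare first letters: T (position 19) -> N (position 13).
Step 2: Shift = (13 - 19) mod 26 = 20.
The shift value is 20.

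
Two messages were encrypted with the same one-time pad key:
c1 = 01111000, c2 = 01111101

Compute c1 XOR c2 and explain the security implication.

Step 1: c1 XOR c2 = (m1 XOR k) XOR (m2 XOR k).
Step 2: By XOR associativity/commutativity: = m1 XOR m2 XOR k XOR k = m1 XOR m2.
Step 3: 01111000 XOR 01111101 = 00000101 = 5.
Step 4: The key cancels out! An attacker learns m1 XOR m2 = 5, revealing the relationship between plaintexts.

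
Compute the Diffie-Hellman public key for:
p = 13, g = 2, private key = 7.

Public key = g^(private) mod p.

Step 1: A = g^a mod p = 2^7 mod 13.
  2^1 mod 13 = 2
  2^2 mod 13 = (2 * 2) mod 13 = 4
  2^3 mod 13 = (4 * 2) mod 13 = 8
  2^4 mod 13 = (8 * 2) mod 13 = 3
  2^5 mod 13 = (3 * 2) mod 13 = 6
  2^6 mod 13 = (6 * 2) mod 13 = 12
  2^7 mod 13 = (12 * 2) mod 13 = 11
Result: A = 11.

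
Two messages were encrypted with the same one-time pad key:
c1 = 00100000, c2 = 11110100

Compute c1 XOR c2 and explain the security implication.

Step 1: c1 XOR c2 = (m1 XOR k) XOR (m2 XOR k).
Step 2: By XOR associativity/commutativity: = m1 XOR m2 XOR k XOR k = m1 XOR m2.
Step 3: 00100000 XOR 11110100 = 11010100 = 212.
Step 4: The key cancels out! An attacker learns m1 XOR m2 = 212, revealing the relationship between plaintexts.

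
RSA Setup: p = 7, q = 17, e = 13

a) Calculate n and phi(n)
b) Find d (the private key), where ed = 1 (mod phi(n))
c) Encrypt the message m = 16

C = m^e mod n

Step 1: n = 7 * 17 = 119.
Step 2: phi(n) = (7-1)(17-1) = 6 * 16 = 96.
Step 3: Find d = 13^(-1) mod 96 = 37.
  Verify: 13 * 37 = 481 = 1 (mod 96).
Step 4: C = 16^13 mod 119 = 16.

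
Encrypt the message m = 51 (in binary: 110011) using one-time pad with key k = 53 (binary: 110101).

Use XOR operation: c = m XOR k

Step 1: Write out the XOR operation bit by bit:
  Message: 110011
  Key:     110101
  XOR:     000110
Step 2: Convert to decimal: 000110 = 6.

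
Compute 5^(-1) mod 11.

Step 1: We need x such that 5 * x = 1 (mod 11).
Step 2: Using the extended Euclidean algorithm or trial:
  5 * 9 = 45 = 4 * 11 + 1.
Step 3: Since 45 mod 11 = 1, the inverse is x = 9.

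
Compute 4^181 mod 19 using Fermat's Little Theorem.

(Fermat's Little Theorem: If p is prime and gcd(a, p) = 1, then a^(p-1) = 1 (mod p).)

Step 1: Since 19 is prime, by Fermat's Little Theorem: 4^18 = 1 (mod 19).
Step 2: Reduce exponent: 181 mod 18 = 1.
Step 3: So 4^181 = 4^1 (mod 19).
Step 4: 4^1 mod 19 = 4.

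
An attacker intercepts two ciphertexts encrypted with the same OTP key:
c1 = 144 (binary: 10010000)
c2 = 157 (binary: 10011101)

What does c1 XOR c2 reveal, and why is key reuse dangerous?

Step 1: c1 XOR c2 = (m1 XOR k) XOR (m2 XOR k).
Step 2: By XOR associativity/commutativity: = m1 XOR m2 XOR k XOR k = m1 XOR m2.
Step 3: 10010000 XOR 10011101 = 00001101 = 13.
Step 4: The key cancels out! An attacker learns m1 XOR m2 = 13, revealing the relationship between plaintexts.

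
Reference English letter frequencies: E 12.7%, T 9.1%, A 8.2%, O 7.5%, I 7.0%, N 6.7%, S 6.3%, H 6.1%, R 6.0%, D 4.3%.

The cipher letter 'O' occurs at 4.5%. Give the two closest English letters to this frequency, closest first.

Step 1: Observed frequency of 'O' is 4.5%.
Step 2: Compute distances to each reference frequency and sort:
  D (4.3%): difference = 0.2% <-- BEST
  R (6.0%): difference = 1.5% <-- RUNNER-UP
  H (6.1%): difference = 1.6%
  S (6.3%): difference = 1.8%
  N (6.7%): difference = 2.2%
Step 3: Most likely is 'D' (4.3%, diff 0.2%); second most likely is 'R' (6.0%, diff 1.5%).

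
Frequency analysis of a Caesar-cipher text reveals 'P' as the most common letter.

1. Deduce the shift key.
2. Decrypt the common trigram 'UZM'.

Step 1: In English, 'E' is the most frequent letter (12.7%).
Step 2: The most frequent ciphertext letter is 'P' (position 15).
Step 3: Shift = (15 - 4) mod 26 = 11.
Step 4: Decrypt 'UZM' by shifting back 11:
  U -> J
  Z -> O
  M -> B
Step 5: 'UZM' decrypts to 'JOB'.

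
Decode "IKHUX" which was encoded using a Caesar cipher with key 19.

Step 1: Reverse the shift by subtracting 19 from each letter position.
  I (position 8) -> position (8-19) mod 26 = 15 -> P
  K (position 10) -> position (10-19) mod 26 = 17 -> R
  H (position 7) -> position (7-19) mod 26 = 14 -> O
  U (position 20) -> position (20-19) mod 26 = 1 -> B
  X (position 23) -> position (23-19) mod 26 = 4 -> E
Decrypted message: PROBE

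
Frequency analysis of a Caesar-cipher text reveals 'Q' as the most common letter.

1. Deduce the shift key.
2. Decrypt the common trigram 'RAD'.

Step 1: In English, 'E' is the most frequent letter (12.7%).
Step 2: The most frequent ciphertext letter is 'Q' (position 16).
Step 3: Shift = (16 - 4) mod 26 = 12.
Step 4: Decrypt 'RAD' by shifting back 12:
  R -> F
  A -> O
  D -> R
Step 5: 'RAD' decrypts to 'FOR'.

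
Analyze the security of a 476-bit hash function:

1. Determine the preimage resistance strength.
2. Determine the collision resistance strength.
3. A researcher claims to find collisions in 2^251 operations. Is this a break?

Step 1: Preimage resistance requires brute-force of 2^476 operations.
Step 2: Collision resistance (birthday bound) = 2^(476/2) = 2^238.
Step 3: The claimed attack costs 2^251 operations.
Step 4: Since 2^251 >= 2^238, the claimed attack is no faster than the generic birthday attack, so this does not break collision resistance.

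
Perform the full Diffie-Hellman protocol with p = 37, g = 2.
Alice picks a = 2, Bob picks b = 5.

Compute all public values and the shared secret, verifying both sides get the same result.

Step 1: A = g^a mod p = 2^2 mod 37 = 4.
Step 2: B = g^b mod p = 2^5 mod 37 = 32.
Step 3: Alice computes s = B^a mod p = 32^2 mod 37 = 25.
Step 4: Bob computes s = A^b mod p = 4^5 mod 37 = 25.
Both sides agree: shared secret = 25.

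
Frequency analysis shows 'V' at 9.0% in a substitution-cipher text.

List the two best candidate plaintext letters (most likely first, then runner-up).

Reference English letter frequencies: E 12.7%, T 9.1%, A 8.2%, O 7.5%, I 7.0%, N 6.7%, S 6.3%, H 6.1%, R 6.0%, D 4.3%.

Step 1: Observed frequency of 'V' is 9.0%.
Step 2: Compute distances to each reference frequency and sort:
  T (9.1%): difference = 0.1% <-- BEST
  A (8.2%): difference = 0.8% <-- RUNNER-UP
  O (7.5%): difference = 1.5%
  I (7.0%): difference = 2.0%
  N (6.7%): difference = 2.3%
Step 3: Most likely is 'T' (9.1%, diff 0.1%); second most likely is 'A' (8.2%, diff 0.8%).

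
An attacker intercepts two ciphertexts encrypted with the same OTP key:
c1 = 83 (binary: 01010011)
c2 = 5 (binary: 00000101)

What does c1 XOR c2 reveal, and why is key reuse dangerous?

Step 1: c1 XOR c2 = (m1 XOR k) XOR (m2 XOR k).
Step 2: By XOR associativity/commutativity: = m1 XOR m2 XOR k XOR k = m1 XOR m2.
Step 3: 01010011 XOR 00000101 = 01010110 = 86.
Step 4: The key cancels out! An attacker learns m1 XOR m2 = 86, revealing the relationship between plaintexts.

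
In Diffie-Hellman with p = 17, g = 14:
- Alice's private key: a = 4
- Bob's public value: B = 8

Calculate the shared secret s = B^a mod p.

Step 1: s = B^a mod p = 8^4 mod 17.
  8^1 mod 17 = 8
  8^2 mod 17 = (8 * 8) mod 17 = 13
  8^3 mod 17 = (13 * 8) mod 17 = 2
  8^4 mod 17 = (2 * 8) mod 17 = 16
Result: shared secret = 16.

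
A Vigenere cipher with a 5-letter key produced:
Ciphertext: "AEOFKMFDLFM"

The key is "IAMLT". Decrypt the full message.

Step 1: Key 'IAMLT' has length 5. Extended key: IAMLTIAMLTI
Step 2: Decrypt each position:
  A(0) - I(8) = 18 = S
  E(4) - A(0) = 4 = E
  O(14) - M(12) = 2 = C
  F(5) - L(11) = 20 = U
  K(10) - T(19) = 17 = R
  M(12) - I(8) = 4 = E
  F(5) - A(0) = 5 = F
  D(3) - M(12) = 17 = R
  L(11) - L(11) = 0 = A
  F(5) - T(19) = 12 = M
  M(12) - I(8) = 4 = E
Plaintext: SECUREFRAME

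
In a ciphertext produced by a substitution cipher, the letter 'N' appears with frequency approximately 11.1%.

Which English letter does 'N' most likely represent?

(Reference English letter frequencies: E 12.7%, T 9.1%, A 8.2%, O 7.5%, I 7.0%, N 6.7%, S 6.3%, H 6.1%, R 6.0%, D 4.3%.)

Step 1: The observed frequency is 11.1%.
Step 2: Compare with English frequencies:
  E: 12.7% (difference: 1.6%) <-- closest
  T: 9.1% (difference: 2.0%)
  A: 8.2% (difference: 2.9%)
  O: 7.5% (difference: 3.6%)
  I: 7.0% (difference: 4.1%)
  N: 6.7% (difference: 4.4%)
  S: 6.3% (difference: 4.8%)
  H: 6.1% (difference: 5.0%)
  R: 6.0% (difference: 5.1%)
  D: 4.3% (difference: 6.8%)
Step 3: 'N' most likely represents 'E' (frequency 12.7%).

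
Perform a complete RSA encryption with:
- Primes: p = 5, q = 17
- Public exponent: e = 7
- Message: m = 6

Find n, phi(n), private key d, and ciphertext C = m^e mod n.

Step 1: n = 5 * 17 = 85.
Step 2: phi(n) = (5-1)(17-1) = 4 * 16 = 64.
Step 3: Find d = 7^(-1) mod 64 = 55.
  Verify: 7 * 55 = 385 = 1 (mod 64).
Step 4: C = 6^7 mod 85 = 31.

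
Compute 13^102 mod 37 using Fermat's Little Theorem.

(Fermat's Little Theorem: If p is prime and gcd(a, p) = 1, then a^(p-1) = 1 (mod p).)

Step 1: Since 37 is prime, by Fermat's Little Theorem: 13^36 = 1 (mod 37).
Step 2: Reduce exponent: 102 mod 36 = 30.
Step 3: So 13^102 = 13^30 (mod 37).
Step 4: 13^30 mod 37 = 27.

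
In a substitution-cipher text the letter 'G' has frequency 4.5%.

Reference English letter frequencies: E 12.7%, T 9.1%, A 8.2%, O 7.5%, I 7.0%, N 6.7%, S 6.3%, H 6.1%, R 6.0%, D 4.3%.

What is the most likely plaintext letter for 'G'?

Step 1: The observed frequency is 4.5%.
Step 2: Compare with English frequencies:
  E: 12.7% (difference: 8.2%)
  T: 9.1% (difference: 4.6%)
  A: 8.2% (difference: 3.7%)
  O: 7.5% (difference: 3.0%)
  I: 7.0% (difference: 2.5%)
  N: 6.7% (difference: 2.2%)
  S: 6.3% (difference: 1.8%)
  H: 6.1% (difference: 1.6%)
  R: 6.0% (difference: 1.5%)
  D: 4.3% (difference: 0.2%) <-- closest
Step 3: 'G' most likely represents 'D' (frequency 4.3%).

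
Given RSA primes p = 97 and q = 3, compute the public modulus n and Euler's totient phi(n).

Step 1: n = p * q = 97 * 3 = 291.
Step 2: phi(n) = (p-1)(q-1) = 96 * 2 = 192.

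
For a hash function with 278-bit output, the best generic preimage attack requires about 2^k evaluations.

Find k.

Step 1: The hash has a 278-bit output.
Step 2: Preimage resistance means: given a digest h(x), it should be infeasible to find any input that hashes to it.
With a 278-bit output there are 2^278 possible digests, so a generic brute-force preimage search costs about 2^278 evaluations.
Step 3: Security level = 278 bits.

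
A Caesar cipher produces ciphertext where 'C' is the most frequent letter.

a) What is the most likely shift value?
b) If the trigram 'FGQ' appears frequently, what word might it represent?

Step 1: In English, 'E' is the most frequent letter (12.7%).
Step 2: The most frequent ciphertext letter is 'C' (position 2).
Step 3: Shift = (2 - 4) mod 26 = 24.
Step 4: Decrypt 'FGQ' by shifting back 24:
  F -> H
  G -> I
  Q -> S
Step 5: 'FGQ' decrypts to 'HIS'.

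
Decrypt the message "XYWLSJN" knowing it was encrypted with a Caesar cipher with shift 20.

Step 1: Reverse the shift by subtracting 20 from each letter position.
  X (position 23) -> position (23-20) mod 26 = 3 -> D
  Y (position 24) -> position (24-20) mod 26 = 4 -> E
  W (position 22) -> position (22-20) mod 26 = 2 -> C
  L (position 11) -> position (11-20) mod 26 = 17 -> R
  S (position 18) -> position (18-20) mod 26 = 24 -> Y
  J (position 9) -> position (9-20) mod 26 = 15 -> P
  N (position 13) -> position (13-20) mod 26 = 19 -> T
Decrypted message: DECRYPT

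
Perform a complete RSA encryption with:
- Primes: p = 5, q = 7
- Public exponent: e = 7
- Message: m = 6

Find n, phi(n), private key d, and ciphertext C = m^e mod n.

Step 1: n = 5 * 7 = 35.
Step 2: phi(n) = (5-1)(7-1) = 4 * 6 = 24.
Step 3: Find d = 7^(-1) mod 24 = 7.
  Verify: 7 * 7 = 49 = 1 (mod 24).
Step 4: C = 6^7 mod 35 = 6.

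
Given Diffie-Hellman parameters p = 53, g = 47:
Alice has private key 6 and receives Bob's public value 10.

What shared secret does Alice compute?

Step 1: s = B^a mod p = 10^6 mod 53.
  10^1 mod 53 = 10
  10^2 mod 53 = (10 * 10) mod 53 = 47
  10^3 mod 53 = (47 * 10) mod 53 = 46
  10^4 mod 53 = (46 * 10) mod 53 = 36
  10^5 mod 53 = (36 * 10) mod 53 = 42
  10^6 mod 53 = (42 * 10) mod 53 = 49
Result: shared secret = 49.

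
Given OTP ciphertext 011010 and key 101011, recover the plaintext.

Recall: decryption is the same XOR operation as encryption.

Step 1: XOR ciphertext with key:
  Ciphertext: 011010
  Key:        101011
  XOR:        110001
Step 2: Plaintext = 110001 = 49 in decimal.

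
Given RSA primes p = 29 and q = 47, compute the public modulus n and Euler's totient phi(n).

Step 1: n = p * q = 29 * 47 = 1363.
Step 2: phi(n) = (p-1)(q-1) = 28 * 46 = 1288.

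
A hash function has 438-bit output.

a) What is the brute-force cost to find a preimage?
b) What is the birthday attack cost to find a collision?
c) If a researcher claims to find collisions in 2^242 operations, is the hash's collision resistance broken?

Step 1: Preimage resistance requires brute-force of 2^438 operations.
Step 2: Collision resistance (birthday bound) = 2^(438/2) = 2^219.
Step 3: The claimed attack costs 2^242 operations.
Step 4: Since 2^242 >= 2^219, the claimed attack is no faster than the generic birthday attack, so this does not break collision resistance.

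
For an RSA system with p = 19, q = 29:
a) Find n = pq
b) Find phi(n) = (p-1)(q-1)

Step 1: n = p * q = 19 * 29 = 551.
Step 2: phi(n) = (p-1)(q-1) = 18 * 28 = 504.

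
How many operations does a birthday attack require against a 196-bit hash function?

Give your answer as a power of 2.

Step 1: The birthday paradox gives collision probability ~50% after sqrt(2^n) = 2^(n/2) hashes.
Step 2: For 196-bit output: 2^(196/2) = 2^98.
Step 3: Approximately 2^98 hash computations needed.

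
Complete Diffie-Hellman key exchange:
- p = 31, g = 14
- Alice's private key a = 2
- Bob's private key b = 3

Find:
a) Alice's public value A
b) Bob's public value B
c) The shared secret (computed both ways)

Step 1: A = g^a mod p = 14^2 mod 31 = 10.
Step 2: B = g^b mod p = 14^3 mod 31 = 16.
Step 3: Alice computes s = B^a mod p = 16^2 mod 31 = 8.
Step 4: Bob computes s = A^b mod p = 10^3 mod 31 = 8.
Both sides agree: shared secret = 8.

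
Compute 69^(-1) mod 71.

Step 1: We need x such that 69 * x = 1 (mod 71).
Step 2: Using the extended Euclidean algorithm or trial:
  69 * 35 = 2415 = 34 * 71 + 1.
Step 3: Since 2415 mod 71 = 1, the inverse is x = 35.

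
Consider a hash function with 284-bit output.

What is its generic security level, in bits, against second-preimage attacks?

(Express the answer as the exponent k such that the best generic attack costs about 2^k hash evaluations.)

Step 1: The hash has a 284-bit output.
Step 2: Second-preimage resistance means: given a specific input x, it should be infeasible to find a different y with h(y) = h(x).
With a 284-bit output, a generic search for a second preimage costs about 2^284 evaluations (each trial matches the fixed target with probability 2^-284).
Step 3: Security level = 284 bits.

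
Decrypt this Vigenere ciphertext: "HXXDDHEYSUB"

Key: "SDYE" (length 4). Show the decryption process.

Step 1: Key 'SDYE' has length 4. Extended key: SDYESDYESDY
Step 2: Decrypt each position:
  H(7) - S(18) = 15 = P
  X(23) - D(3) = 20 = U
  X(23) - Y(24) = 25 = Z
  D(3) - E(4) = 25 = Z
  D(3) - S(18) = 11 = L
  H(7) - D(3) = 4 = E
  E(4) - Y(24) = 6 = G
  Y(24) - E(4) = 20 = U
  S(18) - S(18) = 0 = A
  U(20) - D(3) = 17 = R
  B(1) - Y(24) = 3 = D
Plaintext: PUZZLEGUARD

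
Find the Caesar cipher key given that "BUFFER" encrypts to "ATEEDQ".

Step 1: Compare first letters: B (position 1) -> A (position 0).
Step 2: Shift = (0 - 1) mod 26 = 25.
The shift value is 25.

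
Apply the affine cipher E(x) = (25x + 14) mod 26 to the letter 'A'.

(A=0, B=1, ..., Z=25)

Step 1: Convert 'A' to number: x = 0.
Step 2: E(0) = (25 * 0 + 14) mod 26 = 14 mod 26 = 14.
Step 3: Convert 14 back to letter: O.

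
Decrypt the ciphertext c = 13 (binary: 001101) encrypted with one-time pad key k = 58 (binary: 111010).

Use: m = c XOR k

Step 1: XOR ciphertext with key:
  Ciphertext: 001101
  Key:        111010
  XOR:        110111
Step 2: Plaintext = 110111 = 55 in decimal.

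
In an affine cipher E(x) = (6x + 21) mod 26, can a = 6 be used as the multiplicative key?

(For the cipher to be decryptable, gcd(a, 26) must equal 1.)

Step 1: Compute gcd(6, 26).
Step 2: gcd(6, 26) = 2.
Since gcd = 2 != 1, 6 shares a common factor with 26, so it cannot be used.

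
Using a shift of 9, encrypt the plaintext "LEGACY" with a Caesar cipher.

Step 1: For each letter, shift forward by 9 positions (mod 26).
  L (position 11) -> position (11+9) mod 26 = 20 -> U
  E (position 4) -> position (4+9) mod 26 = 13 -> N
  G (position 6) -> position (6+9) mod 26 = 15 -> P
  A (position 0) -> position (0+9) mod 26 = 9 -> J
  C (position 2) -> position (2+9) mod 26 = 11 -> L
  Y (position 24) -> position (24+9) mod 26 = 7 -> H
Result: UNPJLH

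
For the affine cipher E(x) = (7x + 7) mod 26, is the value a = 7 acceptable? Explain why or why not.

Step 1: Compute gcd(7, 26).
Step 2: gcd(7, 26) = 1.
Since gcd = 1, 7 is coprime with 26, so it is a valid key.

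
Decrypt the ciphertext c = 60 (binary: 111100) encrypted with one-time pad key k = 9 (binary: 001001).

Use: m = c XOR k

Step 1: XOR ciphertext with key:
  Ciphertext: 111100
  Key:        001001
  XOR:        110101
Step 2: Plaintext = 110101 = 53 in decimal.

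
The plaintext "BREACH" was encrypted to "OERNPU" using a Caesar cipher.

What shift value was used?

Step 1: Compare first letters: B (position 1) -> O (position 14).
Step 2: Shift = (14 - 1) mod 26 = 13.
The shift value is 13.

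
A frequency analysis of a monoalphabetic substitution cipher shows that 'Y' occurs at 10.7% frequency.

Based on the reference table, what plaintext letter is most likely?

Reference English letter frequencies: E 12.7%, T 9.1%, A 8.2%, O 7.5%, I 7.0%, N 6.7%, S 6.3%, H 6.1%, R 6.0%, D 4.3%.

Step 1: The observed frequency is 10.7%.
Step 2: Compare with English frequencies:
  E: 12.7% (difference: 2.0%)
  T: 9.1% (difference: 1.6%) <-- closest
  A: 8.2% (difference: 2.5%)
  O: 7.5% (difference: 3.2%)
  I: 7.0% (difference: 3.7%)
  N: 6.7% (difference: 4.0%)
  S: 6.3% (difference: 4.4%)
  H: 6.1% (difference: 4.6%)
  R: 6.0% (difference: 4.7%)
  D: 4.3% (difference: 6.4%)
Step 3: 'Y' most likely represents 'T' (frequency 9.1%).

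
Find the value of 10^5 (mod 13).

Step 1: Compute 10^5 mod 13 step by step, reducing modulo 13 at each step.
  10^1 mod 13 = 10
  10^2 mod 13 = (10 * 10) mod 13 = 9
  10^3 mod 13 = (9 * 10) mod 13 = 12
  10^4 mod 13 = (12 * 10) mod 13 = 3
  10^5 mod 13 = (3 * 10) mod 13 = 4
Step 2: Result = 4.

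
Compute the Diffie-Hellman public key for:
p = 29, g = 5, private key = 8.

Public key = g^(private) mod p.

Step 1: A = g^a mod p = 5^8 mod 29.
  5^1 mod 29 = 5
  5^2 mod 29 = (5 * 5) mod 29 = 25
  5^3 mod 29 = (25 * 5) mod 29 = 9
  5^4 mod 29 = (9 * 5) mod 29 = 16
  5^5 mod 29 = (16 * 5) mod 29 = 22
  5^6 mod 29 = (22 * 5) mod 29 = 23
  5^7 mod 29 = (23 * 5) mod 29 = 28
  5^8 mod 29 = (28 * 5) mod 29 = 24
Result: A = 24.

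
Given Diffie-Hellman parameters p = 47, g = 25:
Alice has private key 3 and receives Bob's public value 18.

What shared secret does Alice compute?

Step 1: s = B^a mod p = 18^3 mod 47.
  18^1 mod 47 = 18
  18^2 mod 47 = (18 * 18) mod 47 = 42
  18^3 mod 47 = (42 * 18) mod 47 = 4
Result: shared secret = 4.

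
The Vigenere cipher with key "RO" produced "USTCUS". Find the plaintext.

Step 1: Extend key: RORORO
Step 2: Decrypt each letter (c - k) mod 26:
  U(20) - R(17) = (20-17) mod 26 = 3 = D
  S(18) - O(14) = (18-14) mod 26 = 4 = E
  T(19) - R(17) = (19-17) mod 26 = 2 = C
  C(2) - O(14) = (2-14) mod 26 = 14 = O
  U(20) - R(17) = (20-17) mod 26 = 3 = D
  S(18) - O(14) = (18-14) mod 26 = 4 = E
Plaintext: DECODE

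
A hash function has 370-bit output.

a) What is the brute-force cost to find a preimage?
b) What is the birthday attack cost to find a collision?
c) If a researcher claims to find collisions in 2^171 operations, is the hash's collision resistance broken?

Step 1: Preimage resistance requires brute-force of 2^370 operations.
Step 2: Collision resistance (birthday bound) = 2^(370/2) = 2^185.
Step 3: The claimed attack costs 2^171 operations.
Step 4: Since 2^171 < 2^185, the claimed attack beats the generic birthday bound, so collision resistance is broken.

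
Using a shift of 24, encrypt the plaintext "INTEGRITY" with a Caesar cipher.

Step 1: For each letter, shift forward by 24 positions (mod 26).
  I (position 8) -> position (8+24) mod 26 = 6 -> G
  N (position 13) -> position (13+24) mod 26 = 11 -> L
  T (position 19) -> position (19+24) mod 26 = 17 -> R
  E (position 4) -> position (4+24) mod 26 = 2 -> C
  G (position 6) -> position (6+24) mod 26 = 4 -> E
  R (position 17) -> position (17+24) mod 26 = 15 -> P
  I (position 8) -> position (8+24) mod 26 = 6 -> G
  T (position 19) -> position (19+24) mod 26 = 17 -> R
  Y (position 24) -> position (24+24) mod 26 = 22 -> W
Result: GLRCEPGRW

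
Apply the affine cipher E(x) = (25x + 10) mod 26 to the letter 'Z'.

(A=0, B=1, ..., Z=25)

Step 1: Convert 'Z' to number: x = 25.
Step 2: E(25) = (25 * 25 + 10) mod 26 = 635 mod 26 = 11.
Step 3: Convert 11 back to letter: L.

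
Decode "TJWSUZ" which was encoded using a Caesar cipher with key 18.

Step 1: Reverse the shift by subtracting 18 from each letter position.
  T (position 19) -> position (19-18) mod 26 = 1 -> B
  J (position 9) -> position (9-18) mod 26 = 17 -> R
  W (position 22) -> position (22-18) mod 26 = 4 -> E
  S (position 18) -> position (18-18) mod 26 = 0 -> A
  U (position 20) -> position (20-18) mod 26 = 2 -> C
  Z (position 25) -> position (25-18) mod 26 = 7 -> H
Decrypted message: BREACH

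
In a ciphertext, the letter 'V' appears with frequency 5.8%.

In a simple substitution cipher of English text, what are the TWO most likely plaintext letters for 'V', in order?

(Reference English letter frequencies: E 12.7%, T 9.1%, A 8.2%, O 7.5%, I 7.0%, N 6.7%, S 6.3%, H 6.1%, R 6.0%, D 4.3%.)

Step 1: Observed frequency of 'V' is 5.8%.
Step 2: Compute distances to each reference frequency and sort:
  R (6.0%): difference = 0.2% <-- BEST
  H (6.1%): difference = 0.3% <-- RUNNER-UP
  S (6.3%): difference = 0.5%
  N (6.7%): difference = 0.9%
  I (7.0%): difference = 1.2%
Step 3: Most likely is 'R' (6.0%, diff 0.2%); second most likely is 'H' (6.1%, diff 0.3%).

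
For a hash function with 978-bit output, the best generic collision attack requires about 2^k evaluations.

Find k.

Step 1: The hash has a 978-bit output.
Step 2: Collision resistance means it should be infeasible to find any x != y with h(x) = h(y).
By the birthday bound, a generic collision search succeeds after about sqrt(2^978) = 2^(978/2) = 2^489 evaluations.
Step 3: Security level = 489 bits.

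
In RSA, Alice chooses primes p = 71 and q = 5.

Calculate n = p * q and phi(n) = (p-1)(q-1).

Step 1: n = p * q = 71 * 5 = 355.
Step 2: phi(n) = (p-1)(q-1) = 70 * 4 = 280.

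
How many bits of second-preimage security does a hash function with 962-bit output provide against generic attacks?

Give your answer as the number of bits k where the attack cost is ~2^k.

Step 1: The hash has a 962-bit output.
Step 2: Second-preimage resistance means: given a specific input x, it should be infeasible to find a different y with h(y) = h(x).
With a 962-bit output, a generic search for a second preimage costs about 2^962 evaluations (each trial matches the fixed target with probability 2^-962).
Step 3: Security level = 962 bits.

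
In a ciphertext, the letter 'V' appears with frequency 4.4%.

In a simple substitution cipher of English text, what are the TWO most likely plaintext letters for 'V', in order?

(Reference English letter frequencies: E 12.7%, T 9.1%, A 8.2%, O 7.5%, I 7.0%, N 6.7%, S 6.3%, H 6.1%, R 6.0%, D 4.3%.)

Step 1: Observed frequency of 'V' is 4.4%.
Step 2: Compute distances to each reference frequency and sort:
  D (4.3%): difference = 0.1% <-- BEST
  R (6.0%): difference = 1.6% <-- RUNNER-UP
  H (6.1%): difference = 1.7%
  S (6.3%): difference = 1.9%
  N (6.7%): difference = 2.3%
Step 3: Most likely is 'D' (4.3%, diff 0.1%); second most likely is 'R' (6.0%, diff 1.6%).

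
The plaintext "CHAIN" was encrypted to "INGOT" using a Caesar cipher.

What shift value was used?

Step 1: Compare first letters: C (position 2) -> I (position 8).
Step 2: Shift = (8 - 2) mod 26 = 6.
The shift value is 6.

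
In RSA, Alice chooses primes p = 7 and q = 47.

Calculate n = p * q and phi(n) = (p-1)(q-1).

Step 1: n = p * q = 7 * 47 = 329.
Step 2: phi(n) = (p-1)(q-1) = 6 * 46 = 276.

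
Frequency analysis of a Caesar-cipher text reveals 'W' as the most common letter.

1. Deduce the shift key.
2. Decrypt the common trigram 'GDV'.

Step 1: In English, 'E' is the most frequent letter (12.7%).
Step 2: The most frequent ciphertext letter is 'W' (position 22).
Step 3: Shift = (22 - 4) mod 26 = 18.
Step 4: Decrypt 'GDV' by shifting back 18:
  G -> O
  D -> L
  V -> D
Step 5: 'GDV' decrypts to 'OLD'.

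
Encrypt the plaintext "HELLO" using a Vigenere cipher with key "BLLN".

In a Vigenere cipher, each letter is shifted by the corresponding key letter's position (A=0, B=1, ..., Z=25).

Step 1: Repeat key to match plaintext length:
  Plaintext: HELLO
  Key:       BLLNB
Step 2: Encrypt each letter:
  H(7) + B(1) = (7+1) mod 26 = 8 = I
  E(4) + L(11) = (4+11) mod 26 = 15 = P
  L(11) + L(11) = (11+11) mod 26 = 22 = W
  L(11) + N(13) = (11+13) mod 26 = 24 = Y
  O(14) + B(1) = (14+1) mod 26 = 15 = P
Ciphertext: IPWYP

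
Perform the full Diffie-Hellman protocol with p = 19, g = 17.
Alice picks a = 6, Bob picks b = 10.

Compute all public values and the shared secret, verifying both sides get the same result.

Step 1: A = g^a mod p = 17^6 mod 19 = 7.
Step 2: B = g^b mod p = 17^10 mod 19 = 17.
Step 3: Alice computes s = B^a mod p = 17^6 mod 19 = 7.
Step 4: Bob computes s = A^b mod p = 7^10 mod 19 = 7.
Both sides agree: shared secret = 7.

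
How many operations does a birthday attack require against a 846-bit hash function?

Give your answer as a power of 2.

Step 1: The birthday paradox gives collision probability ~50% after sqrt(2^n) = 2^(n/2) hashes.
Step 2: For 846-bit output: 2^(846/2) = 2^423.
Step 3: Approximately 2^423 hash computations needed.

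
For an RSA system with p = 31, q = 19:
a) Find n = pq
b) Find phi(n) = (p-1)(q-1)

Step 1: n = p * q = 31 * 19 = 589.
Step 2: phi(n) = (p-1)(q-1) = 30 * 18 = 540.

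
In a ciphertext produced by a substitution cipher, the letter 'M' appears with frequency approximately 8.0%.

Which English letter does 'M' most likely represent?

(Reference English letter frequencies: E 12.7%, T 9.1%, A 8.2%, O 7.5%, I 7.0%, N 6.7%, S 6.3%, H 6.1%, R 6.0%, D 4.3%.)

Step 1: The observed frequency is 8.0%.
Step 2: Compare with English frequencies:
  E: 12.7% (difference: 4.7%)
  T: 9.1% (difference: 1.1%)
  A: 8.2% (difference: 0.2%) <-- closest
  O: 7.5% (difference: 0.5%)
  I: 7.0% (difference: 1.0%)
  N: 6.7% (difference: 1.3%)
  S: 6.3% (difference: 1.7%)
  H: 6.1% (difference: 1.9%)
  R: 6.0% (difference: 2.0%)
  D: 4.3% (difference: 3.7%)
Step 3: 'M' most likely represents 'A' (frequency 8.2%).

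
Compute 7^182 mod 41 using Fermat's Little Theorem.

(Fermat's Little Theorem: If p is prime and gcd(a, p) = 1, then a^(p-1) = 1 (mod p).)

Step 1: Since 41 is prime, by Fermat's Little Theorem: 7^40 = 1 (mod 41).
Step 2: Reduce exponent: 182 mod 40 = 22.
Step 3: So 7^182 = 7^22 (mod 41).
Step 4: 7^22 mod 41 = 33.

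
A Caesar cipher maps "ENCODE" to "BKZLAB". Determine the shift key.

Step 1: Compare first letters: E (position 4) -> B (position 1).
Step 2: Shift = (1 - 4) mod 26 = 23.
The shift value is 23.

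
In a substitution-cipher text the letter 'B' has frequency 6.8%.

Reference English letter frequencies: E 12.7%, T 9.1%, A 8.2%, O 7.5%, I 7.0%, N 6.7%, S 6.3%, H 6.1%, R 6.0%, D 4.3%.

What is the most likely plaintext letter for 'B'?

Step 1: The observed frequency is 6.8%.
Step 2: Compare with English frequencies:
  E: 12.7% (difference: 5.9%)
  T: 9.1% (difference: 2.3%)
  A: 8.2% (difference: 1.4%)
  O: 7.5% (difference: 0.7%)
  I: 7.0% (difference: 0.2%)
  N: 6.7% (difference: 0.1%) <-- closest
  S: 6.3% (difference: 0.5%)
  H: 6.1% (difference: 0.7%)
  R: 6.0% (difference: 0.8%)
  D: 4.3% (difference: 2.5%)
Step 3: 'B' most likely represents 'N' (frequency 6.7%).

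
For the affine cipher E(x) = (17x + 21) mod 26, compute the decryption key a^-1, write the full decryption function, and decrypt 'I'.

Step 1: Find a^-1, the modular inverse of 17 mod 26.
Step 2: We need 17 * a^-1 = 1 (mod 26).
Step 3: 17 * 23 = 391 = 15 * 26 + 1, so a^-1 = 23.
Step 4: D(y) = 23(y - 21) mod 26.
Step 5: Apply to 'I' (y = 8): D(8) = 23 * (8 - 21) mod 26 = 23 * -13 mod 26 = 13 -> 'N'.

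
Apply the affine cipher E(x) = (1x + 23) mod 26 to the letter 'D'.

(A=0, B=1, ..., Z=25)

Step 1: Convert 'D' to number: x = 3.
Step 2: E(3) = (1 * 3 + 23) mod 26 = 26 mod 26 = 0.
Step 3: Convert 0 back to letter: A.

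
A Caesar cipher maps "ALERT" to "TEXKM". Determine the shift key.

Step 1: Compare first letters: A (position 0) -> T (position 19).
Step 2: Shift = (19 - 0) mod 26 = 19.
The shift value is 19.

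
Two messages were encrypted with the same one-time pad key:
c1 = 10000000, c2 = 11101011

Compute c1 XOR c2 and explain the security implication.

Step 1: c1 XOR c2 = (m1 XOR k) XOR (m2 XOR k).
Step 2: By XOR associativity/commutativity: = m1 XOR m2 XOR k XOR k = m1 XOR m2.
Step 3: 10000000 XOR 11101011 = 01101011 = 107.
Step 4: The key cancels out! An attacker learns m1 XOR m2 = 107, revealing the relationship between plaintexts.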